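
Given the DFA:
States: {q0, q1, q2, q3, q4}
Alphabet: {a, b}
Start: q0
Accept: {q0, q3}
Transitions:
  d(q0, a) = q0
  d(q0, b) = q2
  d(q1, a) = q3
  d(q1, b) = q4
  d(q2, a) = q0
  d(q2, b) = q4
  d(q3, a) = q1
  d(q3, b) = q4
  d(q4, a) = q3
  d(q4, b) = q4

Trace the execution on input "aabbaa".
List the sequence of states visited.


Input: aabbaa
d(q0, a) = q0
d(q0, a) = q0
d(q0, b) = q2
d(q2, b) = q4
d(q4, a) = q3
d(q3, a) = q1


q0 -> q0 -> q0 -> q2 -> q4 -> q3 -> q1


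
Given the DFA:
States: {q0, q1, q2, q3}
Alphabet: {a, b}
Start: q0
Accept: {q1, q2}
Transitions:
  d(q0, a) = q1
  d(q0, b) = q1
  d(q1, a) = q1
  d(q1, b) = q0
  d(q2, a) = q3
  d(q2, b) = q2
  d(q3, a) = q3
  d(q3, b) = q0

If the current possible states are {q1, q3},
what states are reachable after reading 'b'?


Apply transition on 'b' from each current state:
  d(q1, b) = q0
  d(q3, b) = q0

{q0}


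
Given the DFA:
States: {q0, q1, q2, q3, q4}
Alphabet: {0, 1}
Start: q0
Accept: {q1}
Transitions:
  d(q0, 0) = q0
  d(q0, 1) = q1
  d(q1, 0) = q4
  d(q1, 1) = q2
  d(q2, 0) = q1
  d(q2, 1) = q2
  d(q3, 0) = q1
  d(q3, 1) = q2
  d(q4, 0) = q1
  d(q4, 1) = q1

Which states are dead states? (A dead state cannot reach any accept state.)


Forward reachability from each state:
  q0 -> reaches accept state q1 (live)
  q1 -> reaches accept state q1 (live)
  q2 -> reaches accept state q1 (live)
  q3 -> reaches accept state q1 (live)
  q4 -> reaches accept state q1 (live)

None (all states can reach an accept state)


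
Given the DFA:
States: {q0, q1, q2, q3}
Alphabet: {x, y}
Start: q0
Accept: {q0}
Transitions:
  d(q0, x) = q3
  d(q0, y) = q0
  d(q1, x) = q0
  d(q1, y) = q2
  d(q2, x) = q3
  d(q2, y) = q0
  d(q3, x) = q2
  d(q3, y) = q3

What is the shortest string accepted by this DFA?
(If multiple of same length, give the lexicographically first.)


BFS by string length (lex-first path to each state shown):
  len 0: q0<-""
Found accept state at length 0.

"" (empty string)


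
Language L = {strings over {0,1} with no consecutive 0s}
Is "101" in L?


'00' does not occur

Yes, "101" is in L


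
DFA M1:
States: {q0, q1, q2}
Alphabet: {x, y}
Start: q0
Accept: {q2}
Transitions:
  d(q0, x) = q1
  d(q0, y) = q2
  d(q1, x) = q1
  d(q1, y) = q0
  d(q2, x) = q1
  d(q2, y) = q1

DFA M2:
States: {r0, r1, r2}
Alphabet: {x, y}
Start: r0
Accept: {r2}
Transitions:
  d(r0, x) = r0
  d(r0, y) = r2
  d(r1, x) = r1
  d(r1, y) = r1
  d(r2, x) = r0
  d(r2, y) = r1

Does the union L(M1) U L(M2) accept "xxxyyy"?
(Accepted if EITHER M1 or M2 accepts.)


M1: final=q1 accepted=False
M2: final=r1 accepted=False

No, union rejects (neither accepts)


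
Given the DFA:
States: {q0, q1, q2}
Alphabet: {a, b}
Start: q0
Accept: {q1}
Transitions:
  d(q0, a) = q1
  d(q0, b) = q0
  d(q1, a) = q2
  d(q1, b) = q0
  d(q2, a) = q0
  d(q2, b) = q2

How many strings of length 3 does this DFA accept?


Enumerating all length-3 strings:
  "aaa" -> q0 [reject]
  "aab" -> q2 [reject]
  "aba" -> q1 [accept]
  "abb" -> q0 [reject]
  "baa" -> q2 [reject]
  "bab" -> q0 [reject]
  "bba" -> q1 [accept]
  "bbb" -> q0 [reject]

2 out of 8


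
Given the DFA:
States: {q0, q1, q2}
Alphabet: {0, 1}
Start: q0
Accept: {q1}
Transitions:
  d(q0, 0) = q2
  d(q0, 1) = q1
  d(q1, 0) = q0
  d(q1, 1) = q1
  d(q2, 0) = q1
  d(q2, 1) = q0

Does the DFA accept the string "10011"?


Trace: q0 -> q1 -> q0 -> q2 -> q0 -> q1
Final state: q1
Accept states: {q1}

Yes, accepted (final state q1 is an accept state)


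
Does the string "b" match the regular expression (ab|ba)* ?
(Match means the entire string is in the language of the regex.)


|string| = 1; first = 'b'; last = 'b'

No, "b" does not match (ab|ba)*


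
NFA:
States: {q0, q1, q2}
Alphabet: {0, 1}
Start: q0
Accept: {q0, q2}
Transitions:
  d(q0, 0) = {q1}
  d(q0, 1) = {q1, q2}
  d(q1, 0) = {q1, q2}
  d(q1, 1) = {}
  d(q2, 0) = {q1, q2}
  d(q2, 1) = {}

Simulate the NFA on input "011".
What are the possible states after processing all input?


Start: {q0}
  --0--> {q1}
  --1--> {}
  --1--> {}

{} (empty set, no valid transitions)


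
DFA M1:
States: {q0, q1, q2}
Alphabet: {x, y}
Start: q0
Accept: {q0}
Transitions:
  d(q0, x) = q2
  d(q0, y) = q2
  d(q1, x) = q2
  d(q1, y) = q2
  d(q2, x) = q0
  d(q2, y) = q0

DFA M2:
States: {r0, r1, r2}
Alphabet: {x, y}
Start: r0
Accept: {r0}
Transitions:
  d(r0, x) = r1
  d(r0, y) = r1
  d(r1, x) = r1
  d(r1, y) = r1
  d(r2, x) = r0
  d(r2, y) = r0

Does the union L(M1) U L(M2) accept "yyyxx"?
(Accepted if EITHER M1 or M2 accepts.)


M1: final=q2 accepted=False
M2: final=r1 accepted=False

No, union rejects (neither accepts)


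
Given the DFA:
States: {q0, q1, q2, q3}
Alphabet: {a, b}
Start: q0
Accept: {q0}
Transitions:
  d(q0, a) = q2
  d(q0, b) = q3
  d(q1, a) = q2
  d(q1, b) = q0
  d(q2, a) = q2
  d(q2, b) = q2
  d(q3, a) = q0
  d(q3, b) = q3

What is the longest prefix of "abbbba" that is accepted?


Run the DFA, marking each prefix where the state is accepting:
  "" -> q0 [accept]
  "a" -> q2 [reject]
  "ab" -> q2 [reject]
  "abb" -> q2 [reject]
  "abbb" -> q2 [reject]
  "abbbb" -> q2 [reject]
  "abbbba" -> q2 [reject]

""


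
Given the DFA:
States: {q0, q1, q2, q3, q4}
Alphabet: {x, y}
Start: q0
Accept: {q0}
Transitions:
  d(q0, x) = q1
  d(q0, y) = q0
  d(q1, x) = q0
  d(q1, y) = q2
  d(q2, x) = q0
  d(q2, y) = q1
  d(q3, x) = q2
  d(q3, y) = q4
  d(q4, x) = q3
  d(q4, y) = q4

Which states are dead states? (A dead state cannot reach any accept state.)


Forward reachability from each state:
  q0 -> reaches accept state q0 (live)
  q1 -> reaches accept state q0 (live)
  q2 -> reaches accept state q0 (live)
  q3 -> reaches accept state q0 (live)
  q4 -> reaches accept state q0 (live)

None (all states can reach an accept state)


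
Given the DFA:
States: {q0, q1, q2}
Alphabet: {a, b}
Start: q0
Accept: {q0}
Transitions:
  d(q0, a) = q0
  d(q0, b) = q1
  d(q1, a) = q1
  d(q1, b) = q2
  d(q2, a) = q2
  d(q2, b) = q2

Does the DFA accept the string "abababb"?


Trace: q0 -> q0 -> q1 -> q1 -> q2 -> q2 -> q2 -> q2
Final state: q2
Accept states: {q0}

No, rejected (final state q2 is not an accept state)


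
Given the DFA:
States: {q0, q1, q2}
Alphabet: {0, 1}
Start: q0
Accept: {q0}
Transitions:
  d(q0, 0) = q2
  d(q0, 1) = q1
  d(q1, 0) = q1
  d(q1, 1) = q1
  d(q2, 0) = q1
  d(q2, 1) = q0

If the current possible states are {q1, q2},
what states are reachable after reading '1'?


Apply transition on '1' from each current state:
  d(q1, 1) = q1
  d(q2, 1) = q0

{q0, q1}


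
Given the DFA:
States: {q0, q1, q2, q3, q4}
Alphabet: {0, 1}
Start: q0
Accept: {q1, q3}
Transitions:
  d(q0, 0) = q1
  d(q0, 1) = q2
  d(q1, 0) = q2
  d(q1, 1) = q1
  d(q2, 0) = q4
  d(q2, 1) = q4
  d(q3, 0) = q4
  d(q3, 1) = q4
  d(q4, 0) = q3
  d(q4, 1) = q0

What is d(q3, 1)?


Looking up transition d(q3, 1)

q4


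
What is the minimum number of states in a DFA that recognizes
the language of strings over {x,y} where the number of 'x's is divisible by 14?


States track (count of 'x') mod 14.
Need 14 states: one per remainder 0..13; accept = remainder 0.

14


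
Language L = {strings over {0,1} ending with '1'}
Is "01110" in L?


last symbol = '0'

No, "01110" is not in L


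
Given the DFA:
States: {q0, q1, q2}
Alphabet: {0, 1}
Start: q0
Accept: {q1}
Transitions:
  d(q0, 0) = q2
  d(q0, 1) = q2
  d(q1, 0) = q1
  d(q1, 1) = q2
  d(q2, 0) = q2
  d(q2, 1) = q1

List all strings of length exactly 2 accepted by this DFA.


All strings of length 2: 4 total
Accepted: 2

"01", "11"


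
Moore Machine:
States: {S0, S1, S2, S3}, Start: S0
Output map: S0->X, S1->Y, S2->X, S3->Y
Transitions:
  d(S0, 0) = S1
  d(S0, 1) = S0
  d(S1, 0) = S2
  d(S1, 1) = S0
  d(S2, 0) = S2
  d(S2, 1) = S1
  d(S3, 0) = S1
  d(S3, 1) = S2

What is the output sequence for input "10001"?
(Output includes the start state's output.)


Start: S0 (output X)
  --1--> S0 (output X)
  --0--> S1 (output Y)
  --0--> S2 (output X)
  --0--> S2 (output X)
  --1--> S1 (output Y)

"XXYXXY"


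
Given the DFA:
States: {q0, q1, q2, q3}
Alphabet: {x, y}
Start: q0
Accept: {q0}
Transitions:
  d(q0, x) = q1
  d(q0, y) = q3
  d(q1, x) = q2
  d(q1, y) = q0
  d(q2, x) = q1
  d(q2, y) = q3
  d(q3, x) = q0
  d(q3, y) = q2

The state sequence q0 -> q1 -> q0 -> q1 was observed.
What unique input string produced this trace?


Trace back each transition to find the symbol:
  q0 --[x]--> q1
  q1 --[y]--> q0
  q0 --[x]--> q1

"xyx"


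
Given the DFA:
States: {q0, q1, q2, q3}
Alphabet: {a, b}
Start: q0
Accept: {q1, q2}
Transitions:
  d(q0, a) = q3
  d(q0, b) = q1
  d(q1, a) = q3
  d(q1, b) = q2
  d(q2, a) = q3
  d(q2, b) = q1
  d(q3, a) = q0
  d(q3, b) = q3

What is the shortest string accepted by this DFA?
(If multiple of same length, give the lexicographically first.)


BFS by string length (lex-first path to each state shown):
  len 0: q0<-""
  len 1: q1<-"b", q3<-"a"
Found accept state at length 1.

"b"


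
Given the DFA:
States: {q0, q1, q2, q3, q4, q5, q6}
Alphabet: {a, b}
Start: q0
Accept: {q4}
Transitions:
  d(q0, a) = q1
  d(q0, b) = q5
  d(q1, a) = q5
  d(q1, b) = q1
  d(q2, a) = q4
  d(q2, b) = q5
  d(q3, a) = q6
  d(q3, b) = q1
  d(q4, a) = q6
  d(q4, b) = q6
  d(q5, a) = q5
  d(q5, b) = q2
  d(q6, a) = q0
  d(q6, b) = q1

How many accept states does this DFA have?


Accept states listed: {q4}
Counting: q4(1)

1


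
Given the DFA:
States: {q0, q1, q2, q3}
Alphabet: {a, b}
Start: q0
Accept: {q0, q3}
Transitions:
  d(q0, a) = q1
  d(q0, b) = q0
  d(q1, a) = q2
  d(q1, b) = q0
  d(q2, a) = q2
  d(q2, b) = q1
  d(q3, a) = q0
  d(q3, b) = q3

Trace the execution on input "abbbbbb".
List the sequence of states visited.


Input: abbbbbb
d(q0, a) = q1
d(q1, b) = q0
d(q0, b) = q0
d(q0, b) = q0
d(q0, b) = q0
d(q0, b) = q0
d(q0, b) = q0


q0 -> q1 -> q0 -> q0 -> q0 -> q0 -> q0 -> q0


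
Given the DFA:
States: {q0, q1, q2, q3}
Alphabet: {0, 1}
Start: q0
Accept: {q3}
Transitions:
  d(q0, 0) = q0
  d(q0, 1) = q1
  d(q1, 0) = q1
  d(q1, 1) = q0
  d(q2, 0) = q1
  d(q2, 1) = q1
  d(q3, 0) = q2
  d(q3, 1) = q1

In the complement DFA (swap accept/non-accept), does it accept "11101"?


Trace: q0 -> q1 -> q0 -> q1 -> q1 -> q0
Final: q0
Original accept: {q3}
Complement: q0 is not in original accept

Yes, complement accepts (original rejects)


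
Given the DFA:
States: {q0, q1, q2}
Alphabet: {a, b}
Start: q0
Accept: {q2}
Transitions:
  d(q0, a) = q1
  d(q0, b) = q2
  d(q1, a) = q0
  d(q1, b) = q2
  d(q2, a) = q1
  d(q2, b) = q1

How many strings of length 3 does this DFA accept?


Enumerating all length-3 strings:
  "aaa" -> q1 [reject]
  "aab" -> q2 [accept]
  "aba" -> q1 [reject]
  "abb" -> q1 [reject]
  "baa" -> q0 [reject]
  "bab" -> q2 [accept]
  "bba" -> q0 [reject]
  "bbb" -> q2 [accept]

3 out of 8


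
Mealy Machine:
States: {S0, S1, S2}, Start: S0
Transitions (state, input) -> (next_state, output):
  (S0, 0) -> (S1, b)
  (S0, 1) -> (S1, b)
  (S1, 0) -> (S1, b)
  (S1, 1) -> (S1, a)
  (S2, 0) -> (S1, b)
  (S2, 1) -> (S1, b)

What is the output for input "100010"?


Step-by-step:
  (S0, 1) -> (S1, b)
  (S1, 0) -> (S1, b)
  (S1, 0) -> (S1, b)
  (S1, 0) -> (S1, b)
  (S1, 1) -> (S1, a)
  (S1, 0) -> (S1, b)

"bbbbab"


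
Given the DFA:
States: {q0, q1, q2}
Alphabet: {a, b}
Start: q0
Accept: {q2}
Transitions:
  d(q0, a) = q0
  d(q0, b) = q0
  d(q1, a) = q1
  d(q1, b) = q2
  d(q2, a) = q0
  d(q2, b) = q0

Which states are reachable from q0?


BFS from q0:
  layer 0: {q0}

{q0}


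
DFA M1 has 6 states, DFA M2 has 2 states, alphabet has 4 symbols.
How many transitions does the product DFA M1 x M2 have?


Product DFA has 6 * 2 = 12 states.
Each has 4 transitions: 12 * 4 = 48

48


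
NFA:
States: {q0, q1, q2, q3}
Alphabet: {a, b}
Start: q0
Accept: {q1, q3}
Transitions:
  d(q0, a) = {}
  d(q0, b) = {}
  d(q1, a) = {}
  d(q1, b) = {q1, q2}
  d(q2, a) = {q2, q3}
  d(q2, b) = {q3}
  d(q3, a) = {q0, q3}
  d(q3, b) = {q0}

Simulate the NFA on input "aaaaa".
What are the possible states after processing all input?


Start: {q0}
  --a--> {}
  --a--> {}
  --a--> {}
  --a--> {}
  --a--> {}

{} (empty set, no valid transitions)


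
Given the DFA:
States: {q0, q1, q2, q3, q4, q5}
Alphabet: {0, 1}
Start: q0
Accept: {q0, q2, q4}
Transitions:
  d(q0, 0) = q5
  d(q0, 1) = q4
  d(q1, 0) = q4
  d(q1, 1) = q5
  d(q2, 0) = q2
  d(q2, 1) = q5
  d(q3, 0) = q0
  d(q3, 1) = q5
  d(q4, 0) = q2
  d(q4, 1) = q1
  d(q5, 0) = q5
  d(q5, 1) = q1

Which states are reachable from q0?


BFS from q0:
  layer 0: {q0}
  layer 1: {q4, q5}
  layer 2: {q1, q2}

{q0, q1, q2, q4, q5}


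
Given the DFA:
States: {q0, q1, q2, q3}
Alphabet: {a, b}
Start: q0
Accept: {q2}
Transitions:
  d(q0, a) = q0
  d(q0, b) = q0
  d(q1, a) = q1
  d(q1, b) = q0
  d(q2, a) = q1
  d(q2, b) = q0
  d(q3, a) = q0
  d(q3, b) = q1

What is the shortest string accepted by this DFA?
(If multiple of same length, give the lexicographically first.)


BFS by string length (lex-first path to each state shown):
  len 0: q0<-""
  len 1: q0<-"a"
  len 2: q0<-"aa"
  len 3: q0<-"aaa"
  len 4: q0<-"aaaa"
  len 5: q0<-"aaaaa"
  len 6: q0<-"aaaaaa"
  len 7: q0<-"aaaaaaa"
  len 8: q0<-"aaaaaaaa"

No string accepted (empty language)


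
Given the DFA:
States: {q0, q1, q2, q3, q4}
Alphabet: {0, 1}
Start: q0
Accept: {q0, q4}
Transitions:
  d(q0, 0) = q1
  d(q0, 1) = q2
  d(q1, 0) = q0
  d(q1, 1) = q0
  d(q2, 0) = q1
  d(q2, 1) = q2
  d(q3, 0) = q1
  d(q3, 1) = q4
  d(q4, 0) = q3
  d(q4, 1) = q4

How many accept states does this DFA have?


Accept states listed: {q0, q4}
Counting: q0(1) q4(2)

2


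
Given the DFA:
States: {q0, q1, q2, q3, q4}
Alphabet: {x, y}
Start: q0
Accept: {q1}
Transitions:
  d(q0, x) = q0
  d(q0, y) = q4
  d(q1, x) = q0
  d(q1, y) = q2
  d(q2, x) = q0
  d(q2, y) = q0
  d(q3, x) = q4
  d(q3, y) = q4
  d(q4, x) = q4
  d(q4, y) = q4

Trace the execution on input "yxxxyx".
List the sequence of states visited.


Input: yxxxyx
d(q0, y) = q4
d(q4, x) = q4
d(q4, x) = q4
d(q4, x) = q4
d(q4, y) = q4
d(q4, x) = q4


q0 -> q4 -> q4 -> q4 -> q4 -> q4 -> q4


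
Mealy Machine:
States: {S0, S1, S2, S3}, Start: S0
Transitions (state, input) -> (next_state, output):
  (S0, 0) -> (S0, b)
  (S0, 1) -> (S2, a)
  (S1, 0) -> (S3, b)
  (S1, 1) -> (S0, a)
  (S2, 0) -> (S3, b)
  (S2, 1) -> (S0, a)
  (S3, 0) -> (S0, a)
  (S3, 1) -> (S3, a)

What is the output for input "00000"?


Step-by-step:
  (S0, 0) -> (S0, b)
  (S0, 0) -> (S0, b)
  (S0, 0) -> (S0, b)
  (S0, 0) -> (S0, b)
  (S0, 0) -> (S0, b)

"bbbbb"


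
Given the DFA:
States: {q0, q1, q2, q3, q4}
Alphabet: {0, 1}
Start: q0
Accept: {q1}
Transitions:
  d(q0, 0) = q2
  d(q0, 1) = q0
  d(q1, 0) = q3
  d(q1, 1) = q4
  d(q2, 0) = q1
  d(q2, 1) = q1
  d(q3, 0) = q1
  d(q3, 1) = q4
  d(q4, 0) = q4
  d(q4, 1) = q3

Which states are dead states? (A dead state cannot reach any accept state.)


Forward reachability from each state:
  q0 -> reaches accept state q1 (live)
  q1 -> reaches accept state q1 (live)
  q2 -> reaches accept state q1 (live)
  q3 -> reaches accept state q1 (live)
  q4 -> reaches accept state q1 (live)

None (all states can reach an accept state)


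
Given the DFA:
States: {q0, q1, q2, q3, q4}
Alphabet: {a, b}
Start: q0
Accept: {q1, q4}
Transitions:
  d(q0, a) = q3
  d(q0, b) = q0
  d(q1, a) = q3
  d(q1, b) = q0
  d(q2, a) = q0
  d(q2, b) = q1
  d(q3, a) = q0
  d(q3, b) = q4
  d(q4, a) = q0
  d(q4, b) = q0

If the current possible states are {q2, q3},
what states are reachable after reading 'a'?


Apply transition on 'a' from each current state:
  d(q2, a) = q0
  d(q3, a) = q0

{q0}


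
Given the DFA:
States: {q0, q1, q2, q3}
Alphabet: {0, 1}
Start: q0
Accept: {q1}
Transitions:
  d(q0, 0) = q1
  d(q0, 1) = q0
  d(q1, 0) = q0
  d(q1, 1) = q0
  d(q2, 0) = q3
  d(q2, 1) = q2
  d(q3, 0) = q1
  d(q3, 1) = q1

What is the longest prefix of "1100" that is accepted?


Run the DFA, marking each prefix where the state is accepting:
  "" -> q0 [reject]
  "1" -> q0 [reject]
  "11" -> q0 [reject]
  "110" -> q1 [accept]
  "1100" -> q0 [reject]

"110"


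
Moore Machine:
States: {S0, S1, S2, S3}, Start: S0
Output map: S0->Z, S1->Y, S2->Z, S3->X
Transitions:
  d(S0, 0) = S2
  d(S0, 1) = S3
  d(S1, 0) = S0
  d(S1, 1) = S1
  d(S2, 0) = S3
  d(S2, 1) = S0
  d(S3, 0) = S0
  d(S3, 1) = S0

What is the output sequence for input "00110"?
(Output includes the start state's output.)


Start: S0 (output Z)
  --0--> S2 (output Z)
  --0--> S3 (output X)
  --1--> S0 (output Z)
  --1--> S3 (output X)
  --0--> S0 (output Z)

"ZZXZXZ"


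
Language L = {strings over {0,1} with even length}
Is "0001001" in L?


length = 7; 7 mod 2 = 1

No, "0001001" is not in L


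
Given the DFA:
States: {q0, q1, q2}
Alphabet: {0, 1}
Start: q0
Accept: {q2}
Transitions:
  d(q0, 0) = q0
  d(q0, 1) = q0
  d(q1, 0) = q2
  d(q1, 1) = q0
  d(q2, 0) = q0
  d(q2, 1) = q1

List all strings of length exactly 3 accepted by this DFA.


All strings of length 3: 8 total
Accepted: 0

None


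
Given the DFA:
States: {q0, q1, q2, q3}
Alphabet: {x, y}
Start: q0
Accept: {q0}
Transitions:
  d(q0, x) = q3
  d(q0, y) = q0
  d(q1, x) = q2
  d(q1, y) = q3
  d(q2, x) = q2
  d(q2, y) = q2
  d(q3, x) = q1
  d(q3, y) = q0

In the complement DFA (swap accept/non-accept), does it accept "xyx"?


Trace: q0 -> q3 -> q0 -> q3
Final: q3
Original accept: {q0}
Complement: q3 is not in original accept

Yes, complement accepts (original rejects)


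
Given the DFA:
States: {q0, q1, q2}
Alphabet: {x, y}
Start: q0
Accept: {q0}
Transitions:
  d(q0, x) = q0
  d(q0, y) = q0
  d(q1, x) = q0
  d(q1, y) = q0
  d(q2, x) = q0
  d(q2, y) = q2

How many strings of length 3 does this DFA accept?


Enumerating all length-3 strings:
  "xxx" -> q0 [accept]
  "xxy" -> q0 [accept]
  "xyx" -> q0 [accept]
  "xyy" -> q0 [accept]
  "yxx" -> q0 [accept]
  "yxy" -> q0 [accept]
  "yyx" -> q0 [accept]
  "yyy" -> q0 [accept]

8 out of 8


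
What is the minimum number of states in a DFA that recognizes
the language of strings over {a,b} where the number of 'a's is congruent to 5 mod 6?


States track (count of 'a') mod 6.
Need 6 states: one per remainder 0..5; accept = remainder 5.

6


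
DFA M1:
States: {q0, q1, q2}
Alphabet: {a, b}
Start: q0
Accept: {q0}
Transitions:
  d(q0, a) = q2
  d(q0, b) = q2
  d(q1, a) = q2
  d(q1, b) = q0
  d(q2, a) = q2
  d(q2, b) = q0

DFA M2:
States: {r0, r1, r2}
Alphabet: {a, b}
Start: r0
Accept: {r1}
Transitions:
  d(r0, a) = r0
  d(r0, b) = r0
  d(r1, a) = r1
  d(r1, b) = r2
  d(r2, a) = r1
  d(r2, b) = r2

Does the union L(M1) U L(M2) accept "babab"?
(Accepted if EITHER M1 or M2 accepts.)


M1: final=q0 accepted=True
M2: final=r0 accepted=False

Yes, union accepts


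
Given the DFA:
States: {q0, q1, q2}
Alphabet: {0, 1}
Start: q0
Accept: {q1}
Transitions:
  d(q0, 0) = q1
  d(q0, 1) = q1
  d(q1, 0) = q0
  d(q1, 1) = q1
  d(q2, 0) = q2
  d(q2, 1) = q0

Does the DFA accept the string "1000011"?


Trace: q0 -> q1 -> q0 -> q1 -> q0 -> q1 -> q1 -> q1
Final state: q1
Accept states: {q1}

Yes, accepted (final state q1 is an accept state)


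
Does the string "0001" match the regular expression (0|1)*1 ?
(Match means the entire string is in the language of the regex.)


|string| = 4; first = '0'; last = '1'

Yes, "0001" matches (0|1)*1


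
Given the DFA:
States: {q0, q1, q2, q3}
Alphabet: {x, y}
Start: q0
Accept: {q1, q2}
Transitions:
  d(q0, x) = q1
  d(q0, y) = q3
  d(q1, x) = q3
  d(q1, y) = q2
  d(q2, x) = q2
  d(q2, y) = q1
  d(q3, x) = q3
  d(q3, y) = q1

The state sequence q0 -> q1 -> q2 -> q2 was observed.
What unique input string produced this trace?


Trace back each transition to find the symbol:
  q0 --[x]--> q1
  q1 --[y]--> q2
  q2 --[x]--> q2

"xyx"


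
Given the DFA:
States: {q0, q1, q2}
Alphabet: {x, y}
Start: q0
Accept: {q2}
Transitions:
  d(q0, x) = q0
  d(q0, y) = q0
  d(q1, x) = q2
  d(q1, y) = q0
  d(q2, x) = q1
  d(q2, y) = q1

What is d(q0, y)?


Looking up transition d(q0, y)

q0


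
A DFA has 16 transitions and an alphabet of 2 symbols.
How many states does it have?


Each state has exactly one transition per symbol.
states = transitions / |alphabet| = 16 / 2 = 8

8


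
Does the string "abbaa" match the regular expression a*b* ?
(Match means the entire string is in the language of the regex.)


|string| = 5; first = 'a'; last = 'a'

No, "abbaa" does not match a*b*


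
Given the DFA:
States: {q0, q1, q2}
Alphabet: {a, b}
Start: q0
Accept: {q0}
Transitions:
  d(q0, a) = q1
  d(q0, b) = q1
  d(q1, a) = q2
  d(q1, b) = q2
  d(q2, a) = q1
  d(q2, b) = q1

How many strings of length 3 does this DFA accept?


Enumerating all length-3 strings:
  "aaa" -> q1 [reject]
  "aab" -> q1 [reject]
  "aba" -> q1 [reject]
  "abb" -> q1 [reject]
  "baa" -> q1 [reject]
  "bab" -> q1 [reject]
  "bba" -> q1 [reject]
  "bbb" -> q1 [reject]

0 out of 8


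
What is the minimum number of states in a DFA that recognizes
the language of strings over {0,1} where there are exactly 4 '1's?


States: count = 0, 1, ..., 4 (that's 5 states), plus a dead state for count > 4.
Total: 5 + 1 = 6. Accept = count-4 state.

6


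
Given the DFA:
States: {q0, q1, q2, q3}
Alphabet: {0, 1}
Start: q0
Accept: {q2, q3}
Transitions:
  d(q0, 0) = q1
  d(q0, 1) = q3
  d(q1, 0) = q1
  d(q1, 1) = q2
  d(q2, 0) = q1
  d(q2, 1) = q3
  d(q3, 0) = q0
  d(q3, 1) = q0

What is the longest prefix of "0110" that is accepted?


Run the DFA, marking each prefix where the state is accepting:
  "" -> q0 [reject]
  "0" -> q1 [reject]
  "01" -> q2 [accept]
  "011" -> q3 [accept]
  "0110" -> q0 [reject]

"011"


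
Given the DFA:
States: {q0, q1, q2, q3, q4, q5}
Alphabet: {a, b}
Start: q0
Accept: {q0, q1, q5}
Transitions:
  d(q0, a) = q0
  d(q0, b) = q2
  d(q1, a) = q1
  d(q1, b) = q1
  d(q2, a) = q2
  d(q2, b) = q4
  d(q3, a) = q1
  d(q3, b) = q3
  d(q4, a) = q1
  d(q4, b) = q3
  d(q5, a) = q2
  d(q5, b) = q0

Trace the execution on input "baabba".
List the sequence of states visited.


Input: baabba
d(q0, b) = q2
d(q2, a) = q2
d(q2, a) = q2
d(q2, b) = q4
d(q4, b) = q3
d(q3, a) = q1


q0 -> q2 -> q2 -> q2 -> q4 -> q3 -> q1


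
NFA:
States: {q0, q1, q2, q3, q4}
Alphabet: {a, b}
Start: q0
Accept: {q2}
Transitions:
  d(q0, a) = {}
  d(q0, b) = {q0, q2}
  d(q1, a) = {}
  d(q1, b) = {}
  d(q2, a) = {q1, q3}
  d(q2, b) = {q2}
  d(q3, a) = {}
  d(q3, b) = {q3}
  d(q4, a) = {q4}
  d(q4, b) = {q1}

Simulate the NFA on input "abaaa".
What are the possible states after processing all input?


Start: {q0}
  --a--> {}
  --b--> {}
  --a--> {}
  --a--> {}
  --a--> {}

{} (empty set, no valid transitions)


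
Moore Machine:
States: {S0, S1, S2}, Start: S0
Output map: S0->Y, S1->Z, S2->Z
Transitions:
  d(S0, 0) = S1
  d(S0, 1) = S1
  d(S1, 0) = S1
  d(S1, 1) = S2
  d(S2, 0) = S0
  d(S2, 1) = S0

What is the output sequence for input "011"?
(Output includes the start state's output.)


Start: S0 (output Y)
  --0--> S1 (output Z)
  --1--> S2 (output Z)
  --1--> S0 (output Y)

"YZZY"


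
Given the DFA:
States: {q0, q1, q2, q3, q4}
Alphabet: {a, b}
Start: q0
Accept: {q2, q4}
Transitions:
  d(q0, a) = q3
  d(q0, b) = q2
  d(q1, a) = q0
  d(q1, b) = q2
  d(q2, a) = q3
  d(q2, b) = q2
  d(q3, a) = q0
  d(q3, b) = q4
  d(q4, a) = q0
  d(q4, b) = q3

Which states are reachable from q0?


BFS from q0:
  layer 0: {q0}
  layer 1: {q2, q3}
  layer 2: {q4}

{q0, q2, q3, q4}


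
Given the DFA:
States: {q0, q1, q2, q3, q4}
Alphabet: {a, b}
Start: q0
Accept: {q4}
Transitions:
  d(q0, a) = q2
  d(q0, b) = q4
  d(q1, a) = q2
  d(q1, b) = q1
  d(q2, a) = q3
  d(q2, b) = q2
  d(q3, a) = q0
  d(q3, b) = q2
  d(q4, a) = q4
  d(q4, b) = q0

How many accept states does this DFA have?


Accept states listed: {q4}
Counting: q4(1)

1


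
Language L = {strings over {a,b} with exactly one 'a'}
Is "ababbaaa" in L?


count('a') = 5

No, "ababbaaa" is not in L


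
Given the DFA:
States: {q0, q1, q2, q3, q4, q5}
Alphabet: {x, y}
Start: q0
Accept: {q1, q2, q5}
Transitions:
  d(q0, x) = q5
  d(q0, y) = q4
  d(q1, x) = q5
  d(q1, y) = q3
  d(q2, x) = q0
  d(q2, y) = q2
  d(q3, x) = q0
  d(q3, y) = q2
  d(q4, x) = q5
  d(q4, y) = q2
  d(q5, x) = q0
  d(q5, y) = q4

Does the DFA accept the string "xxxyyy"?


Trace: q0 -> q5 -> q0 -> q5 -> q4 -> q2 -> q2
Final state: q2
Accept states: {q1, q2, q5}

Yes, accepted (final state q2 is an accept state)


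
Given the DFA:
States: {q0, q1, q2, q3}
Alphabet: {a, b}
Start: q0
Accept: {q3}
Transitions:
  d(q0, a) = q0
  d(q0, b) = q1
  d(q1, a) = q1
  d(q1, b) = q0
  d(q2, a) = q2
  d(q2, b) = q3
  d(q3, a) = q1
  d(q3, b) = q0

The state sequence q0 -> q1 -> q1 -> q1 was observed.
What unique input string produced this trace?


Trace back each transition to find the symbol:
  q0 --[b]--> q1
  q1 --[a]--> q1
  q1 --[a]--> q1

"baa"


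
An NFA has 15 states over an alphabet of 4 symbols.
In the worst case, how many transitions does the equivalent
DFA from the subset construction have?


Subset construction: one DFA state per subset of NFA states = 2^15 = 32768 states.
Each DFA state has 4 outgoing transitions: 32768 * 4 = 131072

131072


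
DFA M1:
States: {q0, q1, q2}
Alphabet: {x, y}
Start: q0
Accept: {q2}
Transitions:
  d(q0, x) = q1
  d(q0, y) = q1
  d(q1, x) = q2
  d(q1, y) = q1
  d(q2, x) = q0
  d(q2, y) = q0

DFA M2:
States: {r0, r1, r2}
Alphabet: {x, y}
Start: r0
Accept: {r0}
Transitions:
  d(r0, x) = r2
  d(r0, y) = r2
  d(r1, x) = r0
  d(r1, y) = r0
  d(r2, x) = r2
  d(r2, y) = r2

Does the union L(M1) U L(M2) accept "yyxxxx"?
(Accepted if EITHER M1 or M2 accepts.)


M1: final=q2 accepted=True
M2: final=r2 accepted=False

Yes, union accepts


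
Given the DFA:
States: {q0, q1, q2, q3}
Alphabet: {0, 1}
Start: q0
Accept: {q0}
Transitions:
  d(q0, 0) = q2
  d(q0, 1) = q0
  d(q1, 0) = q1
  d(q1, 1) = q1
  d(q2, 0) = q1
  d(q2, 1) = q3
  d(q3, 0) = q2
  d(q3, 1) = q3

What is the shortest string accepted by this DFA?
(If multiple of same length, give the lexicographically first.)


BFS by string length (lex-first path to each state shown):
  len 0: q0<-""
Found accept state at length 0.

"" (empty string)


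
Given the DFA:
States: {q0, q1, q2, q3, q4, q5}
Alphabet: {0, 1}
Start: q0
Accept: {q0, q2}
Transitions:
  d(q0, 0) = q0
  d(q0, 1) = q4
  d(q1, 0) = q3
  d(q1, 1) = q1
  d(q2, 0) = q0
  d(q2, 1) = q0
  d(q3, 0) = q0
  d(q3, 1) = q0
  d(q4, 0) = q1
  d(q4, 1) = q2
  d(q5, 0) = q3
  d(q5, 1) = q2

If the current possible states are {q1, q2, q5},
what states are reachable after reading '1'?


Apply transition on '1' from each current state:
  d(q1, 1) = q1
  d(q2, 1) = q0
  d(q5, 1) = q2

{q0, q1, q2}


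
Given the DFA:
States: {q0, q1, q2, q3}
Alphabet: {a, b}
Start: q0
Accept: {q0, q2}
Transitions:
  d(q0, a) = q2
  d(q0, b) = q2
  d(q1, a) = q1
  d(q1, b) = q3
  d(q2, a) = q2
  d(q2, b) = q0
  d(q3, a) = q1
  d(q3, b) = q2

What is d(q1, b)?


Looking up transition d(q1, b)

q3


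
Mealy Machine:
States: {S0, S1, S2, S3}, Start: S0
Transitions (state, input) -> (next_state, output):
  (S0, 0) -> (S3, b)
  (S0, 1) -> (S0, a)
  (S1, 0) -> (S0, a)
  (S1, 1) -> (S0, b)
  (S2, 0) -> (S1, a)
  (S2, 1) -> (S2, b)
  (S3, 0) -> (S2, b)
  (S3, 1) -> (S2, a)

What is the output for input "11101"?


Step-by-step:
  (S0, 1) -> (S0, a)
  (S0, 1) -> (S0, a)
  (S0, 1) -> (S0, a)
  (S0, 0) -> (S3, b)
  (S3, 1) -> (S2, a)

"aaaba"


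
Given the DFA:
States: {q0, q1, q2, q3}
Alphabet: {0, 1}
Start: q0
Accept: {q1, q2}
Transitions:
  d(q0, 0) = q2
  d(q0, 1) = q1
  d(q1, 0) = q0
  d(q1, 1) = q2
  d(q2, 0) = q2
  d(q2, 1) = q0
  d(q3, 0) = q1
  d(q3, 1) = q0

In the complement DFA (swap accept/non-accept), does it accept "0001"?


Trace: q0 -> q2 -> q2 -> q2 -> q0
Final: q0
Original accept: {q1, q2}
Complement: q0 is not in original accept

Yes, complement accepts (original rejects)


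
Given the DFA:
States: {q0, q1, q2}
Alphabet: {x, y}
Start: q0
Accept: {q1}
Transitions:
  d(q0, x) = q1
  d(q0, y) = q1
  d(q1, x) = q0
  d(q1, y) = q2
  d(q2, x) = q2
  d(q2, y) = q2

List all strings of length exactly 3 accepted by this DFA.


All strings of length 3: 8 total
Accepted: 4

"xxx", "xxy", "yxx", "yxy"


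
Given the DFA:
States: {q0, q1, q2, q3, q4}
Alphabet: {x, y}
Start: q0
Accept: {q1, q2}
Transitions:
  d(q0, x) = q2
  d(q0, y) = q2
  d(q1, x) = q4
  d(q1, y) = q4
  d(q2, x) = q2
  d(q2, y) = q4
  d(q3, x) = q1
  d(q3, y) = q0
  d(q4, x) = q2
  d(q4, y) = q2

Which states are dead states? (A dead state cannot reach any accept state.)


Forward reachability from each state:
  q0 -> reaches accept state q2 (live)
  q1 -> reaches accept state q1 (live)
  q2 -> reaches accept state q2 (live)
  q3 -> reaches accept state q1 (live)
  q4 -> reaches accept state q2 (live)

None (all states can reach an accept state)


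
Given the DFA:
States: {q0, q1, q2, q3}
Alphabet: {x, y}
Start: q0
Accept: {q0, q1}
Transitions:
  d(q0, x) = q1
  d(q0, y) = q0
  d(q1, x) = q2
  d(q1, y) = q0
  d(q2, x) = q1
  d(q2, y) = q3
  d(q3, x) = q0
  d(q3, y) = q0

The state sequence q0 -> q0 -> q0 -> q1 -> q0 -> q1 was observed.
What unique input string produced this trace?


Trace back each transition to find the symbol:
  q0 --[y]--> q0
  q0 --[y]--> q0
  q0 --[x]--> q1
  q1 --[y]--> q0
  q0 --[x]--> q1

"yyxyx"


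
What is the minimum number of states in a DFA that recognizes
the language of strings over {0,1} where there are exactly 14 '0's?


States: count = 0, 1, ..., 14 (that's 15 states), plus a dead state for count > 14.
Total: 15 + 1 = 16. Accept = count-14 state.

16


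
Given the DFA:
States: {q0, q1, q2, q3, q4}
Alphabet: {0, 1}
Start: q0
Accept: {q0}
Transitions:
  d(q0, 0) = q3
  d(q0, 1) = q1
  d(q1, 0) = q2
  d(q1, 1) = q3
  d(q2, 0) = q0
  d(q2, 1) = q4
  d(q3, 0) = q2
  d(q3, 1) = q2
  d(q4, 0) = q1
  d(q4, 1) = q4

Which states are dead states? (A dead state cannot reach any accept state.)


Forward reachability from each state:
  q0 -> reaches accept state q0 (live)
  q1 -> reaches accept state q0 (live)
  q2 -> reaches accept state q0 (live)
  q3 -> reaches accept state q0 (live)
  q4 -> reaches accept state q0 (live)

None (all states can reach an accept state)


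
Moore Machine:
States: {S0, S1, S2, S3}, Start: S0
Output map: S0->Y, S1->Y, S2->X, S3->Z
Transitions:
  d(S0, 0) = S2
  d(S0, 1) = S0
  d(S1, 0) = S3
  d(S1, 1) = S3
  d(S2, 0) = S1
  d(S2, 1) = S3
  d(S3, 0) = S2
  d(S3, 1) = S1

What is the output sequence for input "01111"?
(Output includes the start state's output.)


Start: S0 (output Y)
  --0--> S2 (output X)
  --1--> S3 (output Z)
  --1--> S1 (output Y)
  --1--> S3 (output Z)
  --1--> S1 (output Y)

"YXZYZY"


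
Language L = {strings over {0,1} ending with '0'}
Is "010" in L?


last symbol = '0'

Yes, "010" is in L


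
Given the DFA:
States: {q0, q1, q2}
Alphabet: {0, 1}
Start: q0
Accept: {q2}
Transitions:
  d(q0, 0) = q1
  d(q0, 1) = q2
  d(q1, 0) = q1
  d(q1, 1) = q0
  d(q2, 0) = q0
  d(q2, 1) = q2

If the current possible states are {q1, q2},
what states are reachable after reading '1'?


Apply transition on '1' from each current state:
  d(q1, 1) = q0
  d(q2, 1) = q2

{q0, q2}


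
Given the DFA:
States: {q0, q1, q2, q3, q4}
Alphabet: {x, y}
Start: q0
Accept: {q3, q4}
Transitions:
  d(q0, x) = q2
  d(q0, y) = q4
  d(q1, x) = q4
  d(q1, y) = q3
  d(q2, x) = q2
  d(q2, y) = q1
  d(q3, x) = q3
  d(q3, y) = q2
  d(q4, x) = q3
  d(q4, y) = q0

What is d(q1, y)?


Looking up transition d(q1, y)

q3


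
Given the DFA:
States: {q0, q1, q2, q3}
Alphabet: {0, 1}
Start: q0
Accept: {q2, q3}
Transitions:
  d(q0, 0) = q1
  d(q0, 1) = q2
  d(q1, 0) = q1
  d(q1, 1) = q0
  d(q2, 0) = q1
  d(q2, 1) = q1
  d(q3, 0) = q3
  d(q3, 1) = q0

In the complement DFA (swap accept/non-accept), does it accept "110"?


Trace: q0 -> q2 -> q1 -> q1
Final: q1
Original accept: {q2, q3}
Complement: q1 is not in original accept

Yes, complement accepts (original rejects)


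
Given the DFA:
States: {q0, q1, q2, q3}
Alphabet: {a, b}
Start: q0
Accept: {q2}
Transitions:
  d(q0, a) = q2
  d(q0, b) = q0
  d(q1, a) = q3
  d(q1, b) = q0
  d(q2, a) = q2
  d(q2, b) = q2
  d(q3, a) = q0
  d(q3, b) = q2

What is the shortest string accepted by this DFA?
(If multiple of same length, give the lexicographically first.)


BFS by string length (lex-first path to each state shown):
  len 0: q0<-""
  len 1: q0<-"b", q2<-"a"
Found accept state at length 1.

"a"


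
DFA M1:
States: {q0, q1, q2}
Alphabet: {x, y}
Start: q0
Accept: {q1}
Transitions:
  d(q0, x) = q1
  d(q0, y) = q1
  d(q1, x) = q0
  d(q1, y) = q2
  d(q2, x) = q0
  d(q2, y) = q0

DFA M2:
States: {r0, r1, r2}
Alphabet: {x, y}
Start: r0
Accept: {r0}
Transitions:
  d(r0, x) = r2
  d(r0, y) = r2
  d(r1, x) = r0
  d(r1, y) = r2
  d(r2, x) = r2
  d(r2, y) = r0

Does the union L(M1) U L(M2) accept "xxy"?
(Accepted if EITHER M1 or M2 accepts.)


M1: final=q1 accepted=True
M2: final=r0 accepted=True

Yes, union accepts


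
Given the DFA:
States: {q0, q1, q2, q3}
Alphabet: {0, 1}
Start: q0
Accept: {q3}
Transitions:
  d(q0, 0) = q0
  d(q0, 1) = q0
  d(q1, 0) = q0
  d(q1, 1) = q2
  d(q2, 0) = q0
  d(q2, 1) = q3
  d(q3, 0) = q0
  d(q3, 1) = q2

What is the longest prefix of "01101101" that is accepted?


Run the DFA, marking each prefix where the state is accepting:
  "" -> q0 [reject]
  "0" -> q0 [reject]
  "01" -> q0 [reject]
  "011" -> q0 [reject]
  "0110" -> q0 [reject]
  "01101" -> q0 [reject]
  "011011" -> q0 [reject]
  "0110110" -> q0 [reject]
  "01101101" -> q0 [reject]

No prefix is accepted


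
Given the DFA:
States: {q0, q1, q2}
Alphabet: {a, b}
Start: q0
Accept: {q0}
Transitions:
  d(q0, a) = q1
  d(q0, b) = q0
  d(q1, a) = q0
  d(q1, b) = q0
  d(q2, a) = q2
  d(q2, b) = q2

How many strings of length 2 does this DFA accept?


Enumerating all length-2 strings:
  "aa" -> q0 [accept]
  "ab" -> q0 [accept]
  "ba" -> q1 [reject]
  "bb" -> q0 [accept]

3 out of 4


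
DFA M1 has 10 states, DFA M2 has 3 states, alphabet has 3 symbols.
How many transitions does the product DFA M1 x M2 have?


Product DFA has 10 * 3 = 30 states.
Each has 3 transitions: 30 * 3 = 90

90


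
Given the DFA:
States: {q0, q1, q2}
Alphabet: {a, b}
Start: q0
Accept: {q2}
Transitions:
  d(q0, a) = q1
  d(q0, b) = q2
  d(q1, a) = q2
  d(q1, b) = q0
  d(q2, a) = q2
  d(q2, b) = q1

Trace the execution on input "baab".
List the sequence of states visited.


Input: baab
d(q0, b) = q2
d(q2, a) = q2
d(q2, a) = q2
d(q2, b) = q1


q0 -> q2 -> q2 -> q2 -> q1


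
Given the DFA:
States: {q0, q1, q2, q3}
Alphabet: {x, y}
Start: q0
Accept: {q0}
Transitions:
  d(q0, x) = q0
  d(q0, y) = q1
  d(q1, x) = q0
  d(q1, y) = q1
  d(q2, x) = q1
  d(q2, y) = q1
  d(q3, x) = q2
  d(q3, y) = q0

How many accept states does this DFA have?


Accept states listed: {q0}
Counting: q0(1)

1


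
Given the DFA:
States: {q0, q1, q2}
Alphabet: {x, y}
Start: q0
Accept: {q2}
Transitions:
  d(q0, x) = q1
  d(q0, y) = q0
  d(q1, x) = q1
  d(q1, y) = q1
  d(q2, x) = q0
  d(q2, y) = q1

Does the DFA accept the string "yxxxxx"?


Trace: q0 -> q0 -> q1 -> q1 -> q1 -> q1 -> q1
Final state: q1
Accept states: {q2}

No, rejected (final state q1 is not an accept state)


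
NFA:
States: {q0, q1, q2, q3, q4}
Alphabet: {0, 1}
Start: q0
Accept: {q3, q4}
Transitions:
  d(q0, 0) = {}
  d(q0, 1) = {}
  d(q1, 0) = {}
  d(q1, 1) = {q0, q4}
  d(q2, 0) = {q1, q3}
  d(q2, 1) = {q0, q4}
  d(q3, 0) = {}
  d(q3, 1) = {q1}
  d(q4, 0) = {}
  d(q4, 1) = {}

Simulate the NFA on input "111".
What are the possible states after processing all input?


Start: {q0}
  --1--> {}
  --1--> {}
  --1--> {}

{} (empty set, no valid transitions)


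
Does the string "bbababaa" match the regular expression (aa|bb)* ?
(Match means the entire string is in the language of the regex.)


|string| = 8; first = 'b'; last = 'a'

No, "bbababaa" does not match (aa|bb)*


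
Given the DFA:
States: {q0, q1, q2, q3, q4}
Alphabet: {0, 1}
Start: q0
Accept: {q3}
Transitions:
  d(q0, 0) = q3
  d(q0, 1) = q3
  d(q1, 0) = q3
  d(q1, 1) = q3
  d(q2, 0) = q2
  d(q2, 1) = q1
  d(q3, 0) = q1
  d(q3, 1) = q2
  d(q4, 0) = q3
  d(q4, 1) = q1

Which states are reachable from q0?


BFS from q0:
  layer 0: {q0}
  layer 1: {q3}
  layer 2: {q1, q2}

{q0, q1, q2, q3}


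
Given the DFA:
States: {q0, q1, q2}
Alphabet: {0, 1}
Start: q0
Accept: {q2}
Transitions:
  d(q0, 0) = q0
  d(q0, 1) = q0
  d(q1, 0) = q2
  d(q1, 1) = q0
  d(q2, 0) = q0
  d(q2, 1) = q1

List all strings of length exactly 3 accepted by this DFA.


All strings of length 3: 8 total
Accepted: 0

None


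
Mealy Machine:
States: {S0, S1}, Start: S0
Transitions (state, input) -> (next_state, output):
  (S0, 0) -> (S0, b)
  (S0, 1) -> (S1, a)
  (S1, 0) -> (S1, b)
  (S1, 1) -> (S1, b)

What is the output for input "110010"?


Step-by-step:
  (S0, 1) -> (S1, a)
  (S1, 1) -> (S1, b)
  (S1, 0) -> (S1, b)
  (S1, 0) -> (S1, b)
  (S1, 1) -> (S1, b)
  (S1, 0) -> (S1, b)

"abbbbb"


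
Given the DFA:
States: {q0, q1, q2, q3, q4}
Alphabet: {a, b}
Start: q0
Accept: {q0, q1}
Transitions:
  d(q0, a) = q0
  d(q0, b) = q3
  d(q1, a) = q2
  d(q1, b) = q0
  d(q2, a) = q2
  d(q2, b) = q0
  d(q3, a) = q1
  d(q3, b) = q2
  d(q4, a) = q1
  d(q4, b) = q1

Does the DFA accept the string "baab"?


Trace: q0 -> q3 -> q1 -> q2 -> q0
Final state: q0
Accept states: {q0, q1}

Yes, accepted (final state q0 is an accept state)


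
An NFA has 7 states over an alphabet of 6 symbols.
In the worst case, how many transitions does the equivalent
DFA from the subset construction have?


Subset construction: one DFA state per subset of NFA states = 2^7 = 128 states.
Each DFA state has 6 outgoing transitions: 128 * 6 = 768

768


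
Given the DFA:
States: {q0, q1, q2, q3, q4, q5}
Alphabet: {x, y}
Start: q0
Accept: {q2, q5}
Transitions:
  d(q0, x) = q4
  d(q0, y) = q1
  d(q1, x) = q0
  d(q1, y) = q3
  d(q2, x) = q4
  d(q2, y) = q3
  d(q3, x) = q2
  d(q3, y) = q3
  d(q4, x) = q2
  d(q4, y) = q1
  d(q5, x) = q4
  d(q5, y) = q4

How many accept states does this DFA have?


Accept states listed: {q2, q5}
Counting: q2(1) q5(2)

2


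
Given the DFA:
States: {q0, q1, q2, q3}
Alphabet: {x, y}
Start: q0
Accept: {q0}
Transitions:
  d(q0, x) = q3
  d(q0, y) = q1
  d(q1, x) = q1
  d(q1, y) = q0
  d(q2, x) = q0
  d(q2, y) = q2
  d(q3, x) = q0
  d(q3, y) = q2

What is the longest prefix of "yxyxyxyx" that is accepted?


Run the DFA, marking each prefix where the state is accepting:
  "" -> q0 [accept]
  "y" -> q1 [reject]
  "yx" -> q1 [reject]
  "yxy" -> q0 [accept]
  "yxyx" -> q3 [reject]
  "yxyxy" -> q2 [reject]
  "yxyxyx" -> q0 [accept]
  "yxyxyxy" -> q1 [reject]
  "yxyxyxyx" -> q1 [reject]

"yxyxyx"


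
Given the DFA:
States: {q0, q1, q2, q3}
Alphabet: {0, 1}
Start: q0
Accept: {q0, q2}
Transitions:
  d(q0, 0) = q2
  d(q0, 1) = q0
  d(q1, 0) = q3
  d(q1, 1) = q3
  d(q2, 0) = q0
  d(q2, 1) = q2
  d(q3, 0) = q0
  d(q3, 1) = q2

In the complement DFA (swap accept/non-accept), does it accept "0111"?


Trace: q0 -> q2 -> q2 -> q2 -> q2
Final: q2
Original accept: {q0, q2}
Complement: q2 is in original accept

No, complement rejects (original accepts)


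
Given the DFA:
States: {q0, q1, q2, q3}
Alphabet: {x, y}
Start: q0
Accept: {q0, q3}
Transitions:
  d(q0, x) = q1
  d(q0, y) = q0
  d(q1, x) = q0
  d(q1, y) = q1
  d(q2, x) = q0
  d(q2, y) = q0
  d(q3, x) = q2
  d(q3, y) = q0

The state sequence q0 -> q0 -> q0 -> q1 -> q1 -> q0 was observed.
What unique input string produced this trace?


Trace back each transition to find the symbol:
  q0 --[y]--> q0
  q0 --[y]--> q0
  q0 --[x]--> q1
  q1 --[y]--> q1
  q1 --[x]--> q0

"yyxyx"


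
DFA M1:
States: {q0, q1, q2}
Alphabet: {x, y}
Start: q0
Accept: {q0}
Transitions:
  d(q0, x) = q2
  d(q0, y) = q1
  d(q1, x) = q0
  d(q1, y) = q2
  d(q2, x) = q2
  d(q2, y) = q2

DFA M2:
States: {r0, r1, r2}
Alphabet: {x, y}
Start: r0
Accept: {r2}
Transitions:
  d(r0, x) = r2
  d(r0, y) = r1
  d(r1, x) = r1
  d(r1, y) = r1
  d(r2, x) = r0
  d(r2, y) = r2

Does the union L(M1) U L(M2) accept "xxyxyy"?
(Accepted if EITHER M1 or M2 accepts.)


M1: final=q2 accepted=False
M2: final=r1 accepted=False

No, union rejects (neither accepts)
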